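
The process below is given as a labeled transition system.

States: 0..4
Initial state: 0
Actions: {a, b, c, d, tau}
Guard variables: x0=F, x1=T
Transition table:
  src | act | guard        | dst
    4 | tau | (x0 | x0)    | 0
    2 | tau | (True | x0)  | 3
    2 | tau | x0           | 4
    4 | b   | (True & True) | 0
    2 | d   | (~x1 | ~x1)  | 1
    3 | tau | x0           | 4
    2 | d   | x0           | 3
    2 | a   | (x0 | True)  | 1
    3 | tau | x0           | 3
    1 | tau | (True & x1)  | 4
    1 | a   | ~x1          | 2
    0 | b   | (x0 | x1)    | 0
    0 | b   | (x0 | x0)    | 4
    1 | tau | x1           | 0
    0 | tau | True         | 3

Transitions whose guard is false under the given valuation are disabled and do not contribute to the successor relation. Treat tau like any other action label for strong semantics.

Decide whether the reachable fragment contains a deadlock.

R = {0,3}
  0: b→0  tau→3  [2 exit(s)]
  3: ∅  [STUCK]
witness 3: tau

Answer: DEADLOCK at state 3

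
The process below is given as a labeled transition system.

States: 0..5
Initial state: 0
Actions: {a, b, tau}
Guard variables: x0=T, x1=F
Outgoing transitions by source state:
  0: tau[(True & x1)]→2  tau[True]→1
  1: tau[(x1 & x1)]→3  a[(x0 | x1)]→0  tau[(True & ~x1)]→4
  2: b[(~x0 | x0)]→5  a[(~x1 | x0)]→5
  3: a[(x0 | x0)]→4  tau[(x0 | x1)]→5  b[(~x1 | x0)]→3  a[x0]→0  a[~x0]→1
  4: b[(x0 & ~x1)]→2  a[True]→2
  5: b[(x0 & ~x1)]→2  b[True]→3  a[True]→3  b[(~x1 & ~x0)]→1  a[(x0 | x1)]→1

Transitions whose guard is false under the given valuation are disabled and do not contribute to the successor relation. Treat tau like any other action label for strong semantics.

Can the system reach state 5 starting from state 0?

After dropping false guards: 15 live edges.
depth 0: {0}
depth 1: {1}  now seen {0,1}
depth 2: {4}  now seen {0,1,4}
depth 3: {2}  now seen {0,1,2,4}
depth 4: {5}  now seen {0,1,2,4,5}
depth 5: {3}  now seen {0,1,2,3,4,5}
R = {0,1,2,3,4,5}
trace reaching 5: tau·tau·b·b

Answer: REACHABLE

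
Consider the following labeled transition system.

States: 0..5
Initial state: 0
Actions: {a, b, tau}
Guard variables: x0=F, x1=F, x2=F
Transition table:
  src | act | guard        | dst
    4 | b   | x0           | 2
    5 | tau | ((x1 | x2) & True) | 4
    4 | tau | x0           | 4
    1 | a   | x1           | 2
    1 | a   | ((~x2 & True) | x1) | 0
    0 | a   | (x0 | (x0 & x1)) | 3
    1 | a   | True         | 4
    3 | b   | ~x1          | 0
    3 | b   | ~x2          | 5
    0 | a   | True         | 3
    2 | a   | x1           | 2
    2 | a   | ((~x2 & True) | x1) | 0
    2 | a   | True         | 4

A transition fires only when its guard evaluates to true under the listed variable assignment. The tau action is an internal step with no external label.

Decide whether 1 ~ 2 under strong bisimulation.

Answer: BISIMILAR

Trace:
Bisimulation quotient by refinement:
  P[0] = {{0,1,2,3,4,5}}
  P[1] = {{0,1,2},{3},{4,5}}
  P[2] = {{0},{1,2},{3},{4,5}}
stable after 3 split(s): 4 block(s)
class of 1: {1,2}; class of 2: {1,2}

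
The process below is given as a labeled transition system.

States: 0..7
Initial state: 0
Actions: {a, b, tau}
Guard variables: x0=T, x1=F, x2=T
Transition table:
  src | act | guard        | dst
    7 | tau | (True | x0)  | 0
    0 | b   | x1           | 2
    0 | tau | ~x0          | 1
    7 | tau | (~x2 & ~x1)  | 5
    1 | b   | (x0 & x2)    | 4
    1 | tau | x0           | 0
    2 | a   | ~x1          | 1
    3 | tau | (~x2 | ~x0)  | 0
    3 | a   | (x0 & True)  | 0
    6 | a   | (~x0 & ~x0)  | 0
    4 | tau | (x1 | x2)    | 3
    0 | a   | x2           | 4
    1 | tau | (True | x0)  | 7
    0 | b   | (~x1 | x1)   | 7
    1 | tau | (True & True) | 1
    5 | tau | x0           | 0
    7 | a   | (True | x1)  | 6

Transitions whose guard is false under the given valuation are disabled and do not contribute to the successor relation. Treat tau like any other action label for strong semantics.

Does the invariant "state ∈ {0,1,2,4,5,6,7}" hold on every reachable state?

Answer: INVARIANT VIOLATED at state 3

Analysis:
Safe = {0,1,2,4,5,6,7}
Reachable = {0,3,4,6,7}
  0: ok
  3: VIOLATES
  4: ok
  6: ok
  7: ok
counterexample path to 3: a·tau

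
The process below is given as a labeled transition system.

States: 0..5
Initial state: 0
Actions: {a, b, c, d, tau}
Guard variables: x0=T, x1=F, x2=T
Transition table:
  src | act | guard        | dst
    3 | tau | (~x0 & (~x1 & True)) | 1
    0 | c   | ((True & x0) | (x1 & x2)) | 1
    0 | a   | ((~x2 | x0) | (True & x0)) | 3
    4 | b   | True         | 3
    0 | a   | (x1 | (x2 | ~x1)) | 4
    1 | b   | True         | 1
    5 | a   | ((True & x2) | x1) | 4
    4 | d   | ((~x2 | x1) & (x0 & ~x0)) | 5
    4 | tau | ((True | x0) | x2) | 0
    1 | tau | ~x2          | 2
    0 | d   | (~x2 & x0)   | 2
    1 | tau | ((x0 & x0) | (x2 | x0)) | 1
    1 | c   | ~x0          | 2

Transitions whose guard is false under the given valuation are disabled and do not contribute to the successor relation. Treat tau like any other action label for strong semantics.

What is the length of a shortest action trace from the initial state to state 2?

Answer: UNREACHABLE

Analysis:
Breadth-first toward 2:
  depth 0: {0}
  depth 1: {1,3,4}
2 never appears.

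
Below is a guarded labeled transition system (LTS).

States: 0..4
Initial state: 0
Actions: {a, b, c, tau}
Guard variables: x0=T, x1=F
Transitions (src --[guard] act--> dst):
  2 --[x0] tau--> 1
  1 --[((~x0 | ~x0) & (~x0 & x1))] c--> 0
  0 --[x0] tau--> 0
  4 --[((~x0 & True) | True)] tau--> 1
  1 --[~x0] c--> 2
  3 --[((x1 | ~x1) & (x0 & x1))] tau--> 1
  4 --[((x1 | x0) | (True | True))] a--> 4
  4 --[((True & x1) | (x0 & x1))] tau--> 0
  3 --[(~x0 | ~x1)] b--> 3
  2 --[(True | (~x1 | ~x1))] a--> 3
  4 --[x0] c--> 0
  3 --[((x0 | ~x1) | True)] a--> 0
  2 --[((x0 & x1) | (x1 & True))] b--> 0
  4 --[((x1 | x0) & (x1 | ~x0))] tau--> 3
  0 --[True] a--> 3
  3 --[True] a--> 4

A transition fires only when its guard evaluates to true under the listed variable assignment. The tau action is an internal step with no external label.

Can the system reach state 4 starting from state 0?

Answer: REACHABLE

Working:
10 transition(s) survive guard evaluation.
Layer 0: {0}
Layer 1: {3}  cumulative {0,3}
Layer 2: {4}  cumulative {0,3,4}
Layer 3: {1}  cumulative {0,1,3,4}
R = {0,1,3,4}
Path to 4: a·a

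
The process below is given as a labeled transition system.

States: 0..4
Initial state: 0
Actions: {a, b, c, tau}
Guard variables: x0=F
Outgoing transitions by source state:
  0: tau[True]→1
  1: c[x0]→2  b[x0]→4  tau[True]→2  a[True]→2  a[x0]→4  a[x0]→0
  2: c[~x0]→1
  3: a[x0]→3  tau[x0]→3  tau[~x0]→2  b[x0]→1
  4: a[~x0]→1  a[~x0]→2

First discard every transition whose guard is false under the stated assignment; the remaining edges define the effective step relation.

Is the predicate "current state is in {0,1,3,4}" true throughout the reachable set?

Answer: INVARIANT VIOLATED at state 2

Trace:
Inv-set: {0,1,3,4}
Reach set: {0,1,2}
  0: ✓
  1: ✓
  2: VIOLATES
reach 2 via tau·tau — violates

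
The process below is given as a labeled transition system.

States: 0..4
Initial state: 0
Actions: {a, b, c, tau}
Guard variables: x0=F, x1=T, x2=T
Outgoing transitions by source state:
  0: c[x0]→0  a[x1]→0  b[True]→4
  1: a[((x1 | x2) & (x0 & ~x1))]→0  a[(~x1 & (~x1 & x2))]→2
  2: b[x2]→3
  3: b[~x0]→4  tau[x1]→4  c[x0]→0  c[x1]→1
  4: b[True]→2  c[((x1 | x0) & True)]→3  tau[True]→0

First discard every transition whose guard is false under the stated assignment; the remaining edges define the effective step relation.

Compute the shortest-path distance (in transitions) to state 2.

Answer: 2

Working:
Layered search for 2:
  depth 0: {0}
  depth 1: {4}
  depth 2: {2,3}
depth(2)=2, e.g. b·b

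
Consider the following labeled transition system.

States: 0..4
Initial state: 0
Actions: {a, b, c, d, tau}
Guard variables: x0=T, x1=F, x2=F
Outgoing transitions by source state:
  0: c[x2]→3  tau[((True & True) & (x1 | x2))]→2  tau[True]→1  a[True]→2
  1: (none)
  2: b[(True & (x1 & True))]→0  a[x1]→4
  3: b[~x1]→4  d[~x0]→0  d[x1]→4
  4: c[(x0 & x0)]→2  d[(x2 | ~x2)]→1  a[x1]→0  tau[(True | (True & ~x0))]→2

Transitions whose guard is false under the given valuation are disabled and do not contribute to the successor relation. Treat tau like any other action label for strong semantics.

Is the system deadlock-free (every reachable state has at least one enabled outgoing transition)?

Reachable = {0,1,2}
  0: a→2  tau→1  [deg 2]
  1: ∅  [deadlock]
  2: ∅  [deadlock]
trace reaching 1: tau

Answer: DEADLOCK at state 1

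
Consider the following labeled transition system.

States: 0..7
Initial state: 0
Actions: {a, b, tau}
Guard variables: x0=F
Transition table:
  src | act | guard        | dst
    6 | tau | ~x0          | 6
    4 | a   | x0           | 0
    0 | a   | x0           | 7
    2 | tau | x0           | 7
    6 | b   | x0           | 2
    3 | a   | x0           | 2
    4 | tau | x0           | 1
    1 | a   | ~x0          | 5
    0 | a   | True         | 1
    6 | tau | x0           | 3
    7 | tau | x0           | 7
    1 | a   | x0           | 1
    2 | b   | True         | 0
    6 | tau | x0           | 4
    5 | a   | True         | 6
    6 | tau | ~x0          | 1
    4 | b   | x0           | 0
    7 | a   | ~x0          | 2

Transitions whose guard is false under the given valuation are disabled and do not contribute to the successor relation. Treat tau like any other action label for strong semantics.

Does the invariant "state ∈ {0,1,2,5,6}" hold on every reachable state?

Answer: INVARIANT HOLDS

Trace:
Inv-set: {0,1,2,5,6}
Reachable = {0,1,5,6}
  0: ok
  1: ok
  5: ok
  6: ok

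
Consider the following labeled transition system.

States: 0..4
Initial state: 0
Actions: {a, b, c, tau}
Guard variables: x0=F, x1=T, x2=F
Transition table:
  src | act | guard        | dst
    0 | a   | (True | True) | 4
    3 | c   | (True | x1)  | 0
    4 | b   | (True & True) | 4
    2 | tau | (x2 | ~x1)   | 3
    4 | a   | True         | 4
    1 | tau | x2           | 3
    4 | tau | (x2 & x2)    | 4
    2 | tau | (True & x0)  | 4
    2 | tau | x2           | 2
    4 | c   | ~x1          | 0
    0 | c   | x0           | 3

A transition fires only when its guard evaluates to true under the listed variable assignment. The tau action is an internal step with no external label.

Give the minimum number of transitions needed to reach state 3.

Layered search for 3:
  Layer 0: {0}
  Layer 1: {4}
3 never appears.

Answer: UNREACHABLE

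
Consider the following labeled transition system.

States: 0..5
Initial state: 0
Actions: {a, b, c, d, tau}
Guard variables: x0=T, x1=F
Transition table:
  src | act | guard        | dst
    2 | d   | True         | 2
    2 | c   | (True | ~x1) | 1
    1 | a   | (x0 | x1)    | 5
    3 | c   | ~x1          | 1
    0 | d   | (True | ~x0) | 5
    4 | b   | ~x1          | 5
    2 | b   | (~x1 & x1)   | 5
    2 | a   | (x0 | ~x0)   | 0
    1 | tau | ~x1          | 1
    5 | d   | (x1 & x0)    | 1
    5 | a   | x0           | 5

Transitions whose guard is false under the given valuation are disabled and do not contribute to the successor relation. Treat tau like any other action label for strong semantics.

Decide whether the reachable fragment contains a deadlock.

Answer: DEADLOCK-FREE

Working:
Reach set: {0,5}
  0: d→5  [1 out]
  5: a→5  [1 out]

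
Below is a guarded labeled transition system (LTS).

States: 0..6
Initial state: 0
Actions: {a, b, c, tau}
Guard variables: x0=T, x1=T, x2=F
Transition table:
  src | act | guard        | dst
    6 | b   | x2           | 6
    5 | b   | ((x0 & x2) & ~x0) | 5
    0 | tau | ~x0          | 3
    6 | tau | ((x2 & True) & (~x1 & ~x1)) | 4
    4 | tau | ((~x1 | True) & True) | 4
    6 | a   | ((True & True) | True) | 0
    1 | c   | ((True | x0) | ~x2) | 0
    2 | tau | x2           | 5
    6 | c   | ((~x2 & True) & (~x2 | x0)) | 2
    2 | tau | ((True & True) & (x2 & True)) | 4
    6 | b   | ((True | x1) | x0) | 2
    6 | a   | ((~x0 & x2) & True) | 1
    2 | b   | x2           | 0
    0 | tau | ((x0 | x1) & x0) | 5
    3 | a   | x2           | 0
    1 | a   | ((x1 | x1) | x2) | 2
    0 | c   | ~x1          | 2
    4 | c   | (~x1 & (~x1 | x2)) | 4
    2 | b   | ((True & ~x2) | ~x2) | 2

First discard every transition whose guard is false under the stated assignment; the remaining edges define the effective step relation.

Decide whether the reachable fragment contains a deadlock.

Reachable = {0,5}
  0: tau→5  [deg 1]
  5: ∅  [no exit]
trace reaching 5: tau

Answer: DEADLOCK at state 5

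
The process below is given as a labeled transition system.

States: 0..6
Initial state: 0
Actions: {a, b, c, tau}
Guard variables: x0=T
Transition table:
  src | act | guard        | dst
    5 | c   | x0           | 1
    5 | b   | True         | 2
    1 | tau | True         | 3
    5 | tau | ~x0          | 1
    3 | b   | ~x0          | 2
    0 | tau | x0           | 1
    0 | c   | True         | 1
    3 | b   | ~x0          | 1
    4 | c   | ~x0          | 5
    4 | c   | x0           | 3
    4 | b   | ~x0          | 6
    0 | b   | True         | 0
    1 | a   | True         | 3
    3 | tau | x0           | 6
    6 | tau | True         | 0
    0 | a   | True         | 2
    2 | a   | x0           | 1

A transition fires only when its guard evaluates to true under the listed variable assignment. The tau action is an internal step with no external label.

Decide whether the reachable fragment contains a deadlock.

Reachable = {0,1,2,3,6}
  0: a→2  b→0  c→1  tau→1  [4 out]
  1: a→3  tau→3  [2 out]
  2: a→1  [1 out]
  3: tau→6  [1 out]
  6: tau→0  [1 out]

Answer: DEADLOCK-FREE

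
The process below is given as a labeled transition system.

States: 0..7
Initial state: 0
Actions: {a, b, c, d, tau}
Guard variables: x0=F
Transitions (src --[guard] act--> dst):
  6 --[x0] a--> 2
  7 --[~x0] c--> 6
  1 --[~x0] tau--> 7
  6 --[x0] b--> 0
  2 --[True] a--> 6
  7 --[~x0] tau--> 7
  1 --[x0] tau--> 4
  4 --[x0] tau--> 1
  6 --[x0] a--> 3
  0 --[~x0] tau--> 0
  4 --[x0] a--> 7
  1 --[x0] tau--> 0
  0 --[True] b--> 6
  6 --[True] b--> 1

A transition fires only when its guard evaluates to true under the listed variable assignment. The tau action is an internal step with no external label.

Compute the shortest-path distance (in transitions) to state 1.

Answer: 2

Analysis:
Breadth-first toward 1:
  L0 = {0}
  L1 = {6}
  L2 = {1}
depth(1)=2, e.g. b·b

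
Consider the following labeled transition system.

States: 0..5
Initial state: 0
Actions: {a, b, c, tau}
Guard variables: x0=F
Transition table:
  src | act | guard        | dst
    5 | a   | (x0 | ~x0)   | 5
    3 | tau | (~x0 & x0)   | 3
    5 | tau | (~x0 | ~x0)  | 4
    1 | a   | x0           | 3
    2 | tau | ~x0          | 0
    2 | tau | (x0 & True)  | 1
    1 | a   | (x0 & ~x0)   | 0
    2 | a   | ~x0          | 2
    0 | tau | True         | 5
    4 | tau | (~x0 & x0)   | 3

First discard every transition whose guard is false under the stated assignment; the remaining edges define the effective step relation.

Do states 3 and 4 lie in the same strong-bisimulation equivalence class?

Answer: BISIMILAR

Working:
Bisimulation quotient by refinement:
  P[0] = {{0,1,2,3,4,5}}
  P[1] = {{0},{1,3,4},{2,5}}
  P[2] = {{0},{1,3,4},{2},{5}}
stable after 3 split(s): 4 block(s)
3∈{1,3,4}, 4∈{1,3,4}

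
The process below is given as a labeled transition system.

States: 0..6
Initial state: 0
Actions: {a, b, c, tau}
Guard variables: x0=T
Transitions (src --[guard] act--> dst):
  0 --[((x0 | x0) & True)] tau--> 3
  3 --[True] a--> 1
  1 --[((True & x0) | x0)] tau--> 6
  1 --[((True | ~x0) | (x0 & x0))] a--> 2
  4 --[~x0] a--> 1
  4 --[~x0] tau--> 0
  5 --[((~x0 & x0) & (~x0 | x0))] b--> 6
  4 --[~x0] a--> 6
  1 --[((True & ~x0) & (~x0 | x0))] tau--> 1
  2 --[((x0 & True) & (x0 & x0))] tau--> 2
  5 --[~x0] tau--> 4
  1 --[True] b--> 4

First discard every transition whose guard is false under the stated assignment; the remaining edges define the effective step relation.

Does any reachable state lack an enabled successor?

Answer: DEADLOCK at state 4

Working:
R = {0,1,2,3,4,6}
  0: tau→3  [1 exit(s)]
  1: a→2  b→4  tau→6  [3 exit(s)]
  2: tau→2  [1 exit(s)]
  3: a→1  [1 exit(s)]
  4: ∅  [no exit]
  6: ∅  [no exit]
trace reaching 4: tau·a·b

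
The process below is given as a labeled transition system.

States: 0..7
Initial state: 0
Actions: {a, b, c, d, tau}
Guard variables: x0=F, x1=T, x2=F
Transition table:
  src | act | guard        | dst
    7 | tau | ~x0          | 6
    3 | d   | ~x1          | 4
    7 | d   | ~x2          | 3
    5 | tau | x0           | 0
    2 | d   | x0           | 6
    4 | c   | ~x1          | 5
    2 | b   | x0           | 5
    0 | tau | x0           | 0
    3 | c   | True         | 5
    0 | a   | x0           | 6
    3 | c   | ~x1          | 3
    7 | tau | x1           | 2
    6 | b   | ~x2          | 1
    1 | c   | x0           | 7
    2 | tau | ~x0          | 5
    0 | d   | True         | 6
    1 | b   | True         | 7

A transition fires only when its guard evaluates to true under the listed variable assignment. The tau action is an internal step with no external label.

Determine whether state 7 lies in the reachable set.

Answer: REACHABLE

Working:
After dropping false guards: 8 live edges.
depth 0: {0}
depth 1: {6}  cumulative {0,6}
depth 2: {1}  cumulative {0,1,6}
depth 3: {7}  cumulative {0,1,6,7}
depth 4: {2,3}  cumulative {0,1,2,3,6,7}
depth 5: {5}  cumulative {0,1,2,3,5,6,7}
Reach set: {0,1,2,3,5,6,7}
witness 7: d·b·b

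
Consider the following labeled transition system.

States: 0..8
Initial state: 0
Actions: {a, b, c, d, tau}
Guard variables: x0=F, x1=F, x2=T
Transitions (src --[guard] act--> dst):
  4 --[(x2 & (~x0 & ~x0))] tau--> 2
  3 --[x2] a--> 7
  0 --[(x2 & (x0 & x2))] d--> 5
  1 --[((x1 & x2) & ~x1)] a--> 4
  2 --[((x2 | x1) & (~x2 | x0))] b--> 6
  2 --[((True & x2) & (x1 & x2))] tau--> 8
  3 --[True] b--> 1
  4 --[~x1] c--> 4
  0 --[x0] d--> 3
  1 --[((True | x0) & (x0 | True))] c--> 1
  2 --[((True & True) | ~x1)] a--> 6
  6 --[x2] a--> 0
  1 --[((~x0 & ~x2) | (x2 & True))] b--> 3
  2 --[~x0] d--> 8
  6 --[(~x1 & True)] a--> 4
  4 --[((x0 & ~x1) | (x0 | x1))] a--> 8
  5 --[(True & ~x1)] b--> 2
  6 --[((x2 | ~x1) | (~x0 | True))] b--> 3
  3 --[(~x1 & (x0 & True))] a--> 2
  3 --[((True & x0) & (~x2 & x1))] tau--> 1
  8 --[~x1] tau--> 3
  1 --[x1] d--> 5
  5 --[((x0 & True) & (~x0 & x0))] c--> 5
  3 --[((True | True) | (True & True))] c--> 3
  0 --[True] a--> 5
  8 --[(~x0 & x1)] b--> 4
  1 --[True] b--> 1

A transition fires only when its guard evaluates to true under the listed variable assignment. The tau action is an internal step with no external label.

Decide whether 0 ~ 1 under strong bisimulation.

Answer: NOT BISIMILAR

Analysis:
Bisimulation quotient by refinement:
  π0 = {{0,1,2,3,4,5,6,7,8}}
  π1 = {{0},{1},{2},{3},{4},{5},{6},{7},{8}}
9 equivalence class(es) (converged in 2)
[0]={0}  [1]={1}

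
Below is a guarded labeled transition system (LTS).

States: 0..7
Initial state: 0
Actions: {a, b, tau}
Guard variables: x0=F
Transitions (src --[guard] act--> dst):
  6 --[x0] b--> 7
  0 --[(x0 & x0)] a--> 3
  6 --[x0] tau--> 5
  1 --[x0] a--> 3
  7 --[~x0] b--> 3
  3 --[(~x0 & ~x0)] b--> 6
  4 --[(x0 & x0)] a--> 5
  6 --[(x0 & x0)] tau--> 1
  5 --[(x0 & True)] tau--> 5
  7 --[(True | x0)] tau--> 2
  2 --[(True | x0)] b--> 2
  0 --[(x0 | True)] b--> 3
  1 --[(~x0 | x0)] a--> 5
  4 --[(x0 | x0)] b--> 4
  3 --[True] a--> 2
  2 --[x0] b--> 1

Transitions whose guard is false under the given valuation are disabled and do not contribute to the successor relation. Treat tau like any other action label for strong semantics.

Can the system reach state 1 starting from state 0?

Answer: UNREACHABLE

Working:
After dropping false guards: 7 live edges.
L0 = {0}
L1 = {3}  cumulative {0,3}
L2 = {2,6}  cumulative {0,2,3,6}
Reachable = {0,2,3,6}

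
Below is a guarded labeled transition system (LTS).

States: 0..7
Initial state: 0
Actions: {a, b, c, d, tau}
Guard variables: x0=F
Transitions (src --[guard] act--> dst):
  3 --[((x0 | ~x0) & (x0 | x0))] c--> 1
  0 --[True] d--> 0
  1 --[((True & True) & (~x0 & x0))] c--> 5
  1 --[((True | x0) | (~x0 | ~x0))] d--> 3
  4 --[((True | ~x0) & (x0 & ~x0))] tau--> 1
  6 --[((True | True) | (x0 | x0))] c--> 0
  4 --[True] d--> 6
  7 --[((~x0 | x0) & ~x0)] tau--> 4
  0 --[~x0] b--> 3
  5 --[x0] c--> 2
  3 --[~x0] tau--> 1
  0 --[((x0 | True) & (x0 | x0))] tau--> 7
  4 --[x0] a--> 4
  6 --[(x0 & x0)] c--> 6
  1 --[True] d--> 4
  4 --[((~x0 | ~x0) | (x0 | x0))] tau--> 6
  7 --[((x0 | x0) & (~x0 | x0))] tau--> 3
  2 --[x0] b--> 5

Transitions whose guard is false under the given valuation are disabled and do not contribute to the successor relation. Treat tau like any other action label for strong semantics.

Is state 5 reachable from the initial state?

Answer: UNREACHABLE

Trace:
Guard filter leaves 9 enabled edge(s).
Layer 0: {0}
Layer 1: {3}  cumulative {0,3}
Layer 2: {1}  cumulative {0,1,3}
Layer 3: {4}  cumulative {0,1,3,4}
Layer 4: {6}  cumulative {0,1,3,4,6}
Reach set: {0,1,3,4,6}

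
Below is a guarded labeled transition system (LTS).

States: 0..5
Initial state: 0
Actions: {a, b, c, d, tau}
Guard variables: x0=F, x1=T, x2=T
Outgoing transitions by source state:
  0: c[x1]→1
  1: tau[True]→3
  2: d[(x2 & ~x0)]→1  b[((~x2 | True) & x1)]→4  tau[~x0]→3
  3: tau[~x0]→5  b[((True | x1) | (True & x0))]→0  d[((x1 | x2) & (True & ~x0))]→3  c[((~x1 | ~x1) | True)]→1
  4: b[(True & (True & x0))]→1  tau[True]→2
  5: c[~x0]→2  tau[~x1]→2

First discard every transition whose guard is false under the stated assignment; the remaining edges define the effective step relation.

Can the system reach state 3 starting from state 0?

Answer: REACHABLE

Analysis:
11 transition(s) survive guard evaluation.
depth 0: {0}
depth 1: {1}  now seen {0,1}
depth 2: {3}  now seen {0,1,3}
depth 3: {5}  now seen {0,1,3,5}
depth 4: {2}  now seen {0,1,2,3,5}
depth 5: {4}  now seen {0,1,2,3,4,5}
Reach set: {0,1,2,3,4,5}
witness 3: c·tau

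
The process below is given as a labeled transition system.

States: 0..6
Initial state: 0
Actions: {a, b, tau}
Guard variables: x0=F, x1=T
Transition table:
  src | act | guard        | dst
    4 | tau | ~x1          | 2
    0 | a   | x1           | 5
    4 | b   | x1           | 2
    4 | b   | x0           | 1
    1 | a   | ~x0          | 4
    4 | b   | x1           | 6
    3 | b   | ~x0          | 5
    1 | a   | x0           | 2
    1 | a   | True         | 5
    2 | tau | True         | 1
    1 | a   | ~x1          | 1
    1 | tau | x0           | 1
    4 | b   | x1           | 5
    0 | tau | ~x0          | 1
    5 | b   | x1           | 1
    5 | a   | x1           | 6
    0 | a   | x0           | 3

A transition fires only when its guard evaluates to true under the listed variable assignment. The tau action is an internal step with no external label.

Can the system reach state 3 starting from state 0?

Answer: UNREACHABLE

Trace:
Guard filter leaves 11 enabled edge(s).
Layer 0: {0}
Layer 1: {1,5}  now seen {0,1,5}
Layer 2: {4,6}  now seen {0,1,4,5,6}
Layer 3: {2}  now seen {0,1,2,4,5,6}
Reachable = {0,1,2,4,5,6}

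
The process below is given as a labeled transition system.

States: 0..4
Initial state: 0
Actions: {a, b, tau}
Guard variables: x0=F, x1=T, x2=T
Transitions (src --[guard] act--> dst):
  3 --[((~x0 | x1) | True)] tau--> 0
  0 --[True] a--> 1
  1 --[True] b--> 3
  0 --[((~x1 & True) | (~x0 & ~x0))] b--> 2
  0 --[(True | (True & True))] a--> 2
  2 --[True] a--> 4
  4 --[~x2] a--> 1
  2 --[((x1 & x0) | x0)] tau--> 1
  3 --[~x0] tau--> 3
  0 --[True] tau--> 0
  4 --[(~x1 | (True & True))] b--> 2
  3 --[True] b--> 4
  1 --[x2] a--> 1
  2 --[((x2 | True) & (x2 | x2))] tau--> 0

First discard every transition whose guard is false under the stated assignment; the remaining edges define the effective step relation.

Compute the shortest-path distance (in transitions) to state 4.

Answer: 2

Trace:
Breadth-first toward 4:
  Layer 0: {0}
  Layer 1: {1,2}
  Layer 2: {3,4}
4 enters at depth 2; path a·a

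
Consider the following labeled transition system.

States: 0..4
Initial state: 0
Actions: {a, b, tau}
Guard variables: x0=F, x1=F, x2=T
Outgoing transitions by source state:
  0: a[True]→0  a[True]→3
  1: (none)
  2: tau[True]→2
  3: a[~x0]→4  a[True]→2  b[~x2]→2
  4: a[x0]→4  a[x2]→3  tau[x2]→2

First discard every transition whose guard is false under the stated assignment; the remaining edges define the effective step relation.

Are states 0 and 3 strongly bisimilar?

Answer: NOT BISIMILAR

Analysis:
Compute ~ classes (split until stable):
  π0 = {{0,1,2,3,4}}
  π1 = {{0,3},{1},{2},{4}}
  π2 = {{0},{1},{2},{3},{4}}
stable after 3 split(s): 5 block(s)
0∈{0}, 3∈{3}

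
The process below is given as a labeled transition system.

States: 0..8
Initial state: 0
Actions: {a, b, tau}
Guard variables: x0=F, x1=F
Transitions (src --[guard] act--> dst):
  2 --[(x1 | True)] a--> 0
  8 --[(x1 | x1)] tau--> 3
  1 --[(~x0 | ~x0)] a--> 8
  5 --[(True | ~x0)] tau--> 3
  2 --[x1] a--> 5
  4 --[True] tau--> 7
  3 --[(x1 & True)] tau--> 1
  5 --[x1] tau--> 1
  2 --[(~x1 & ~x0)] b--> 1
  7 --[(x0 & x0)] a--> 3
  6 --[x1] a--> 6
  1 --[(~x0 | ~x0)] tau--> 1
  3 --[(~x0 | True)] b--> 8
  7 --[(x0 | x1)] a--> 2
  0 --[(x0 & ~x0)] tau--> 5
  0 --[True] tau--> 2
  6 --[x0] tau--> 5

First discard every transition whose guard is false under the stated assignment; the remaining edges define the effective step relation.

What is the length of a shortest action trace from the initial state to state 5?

Answer: UNREACHABLE

Analysis:
BFS to 5:
  Layer 0: {0}
  Layer 1: {2}
  Layer 2: {1}
  Layer 3: {8}
5 never appears.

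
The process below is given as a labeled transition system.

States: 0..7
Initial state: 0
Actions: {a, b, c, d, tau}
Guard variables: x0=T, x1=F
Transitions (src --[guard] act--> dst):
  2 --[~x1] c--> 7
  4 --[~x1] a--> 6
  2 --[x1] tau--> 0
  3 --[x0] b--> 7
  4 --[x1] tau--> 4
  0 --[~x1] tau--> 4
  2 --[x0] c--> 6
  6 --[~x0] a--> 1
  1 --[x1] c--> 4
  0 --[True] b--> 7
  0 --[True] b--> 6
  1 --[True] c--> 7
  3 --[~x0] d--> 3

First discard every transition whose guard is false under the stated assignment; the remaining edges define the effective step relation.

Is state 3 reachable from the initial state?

Guard filter leaves 8 enabled edge(s).
L0 = {0}
L1 = {4,6,7}  now seen {0,4,6,7}
Reach set: {0,4,6,7}

Answer: UNREACHABLE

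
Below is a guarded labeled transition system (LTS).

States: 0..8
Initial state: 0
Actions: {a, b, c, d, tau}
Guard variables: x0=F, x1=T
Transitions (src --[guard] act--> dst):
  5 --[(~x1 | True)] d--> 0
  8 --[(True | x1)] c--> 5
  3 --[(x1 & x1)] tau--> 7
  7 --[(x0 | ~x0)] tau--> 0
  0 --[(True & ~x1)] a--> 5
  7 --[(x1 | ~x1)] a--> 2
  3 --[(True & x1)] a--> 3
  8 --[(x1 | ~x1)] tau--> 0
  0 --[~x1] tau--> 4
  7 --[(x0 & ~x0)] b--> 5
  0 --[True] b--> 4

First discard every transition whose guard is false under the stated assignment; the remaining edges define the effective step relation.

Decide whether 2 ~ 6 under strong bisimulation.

Refine partition for ~:
  π0 = {{0,1,2,3,4,5,6,7,8}}
  π1 = {{0},{1,2,4,6},{3,7},{5},{8}}
  π2 = {{0},{1,2,4,6},{3},{5},{7},{8}}
Fixed point at round 3; 6 class(es).
class of 2: {1,2,4,6}; class of 6: {1,2,4,6}

Answer: BISIMILAR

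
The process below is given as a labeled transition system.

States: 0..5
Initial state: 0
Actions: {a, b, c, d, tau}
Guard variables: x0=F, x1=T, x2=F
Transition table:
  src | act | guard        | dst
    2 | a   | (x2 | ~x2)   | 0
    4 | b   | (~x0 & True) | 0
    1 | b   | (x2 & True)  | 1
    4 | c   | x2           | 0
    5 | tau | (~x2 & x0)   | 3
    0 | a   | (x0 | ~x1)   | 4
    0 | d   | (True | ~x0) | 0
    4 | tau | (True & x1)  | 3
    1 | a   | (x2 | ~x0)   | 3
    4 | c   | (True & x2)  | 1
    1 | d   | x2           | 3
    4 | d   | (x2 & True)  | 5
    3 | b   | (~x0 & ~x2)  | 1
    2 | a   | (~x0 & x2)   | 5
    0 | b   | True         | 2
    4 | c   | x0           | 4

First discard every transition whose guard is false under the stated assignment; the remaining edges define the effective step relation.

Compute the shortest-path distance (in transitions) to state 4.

Breadth-first toward 4:
  depth 0: {0}
  depth 1: {2}
4 never appears.

Answer: UNREACHABLE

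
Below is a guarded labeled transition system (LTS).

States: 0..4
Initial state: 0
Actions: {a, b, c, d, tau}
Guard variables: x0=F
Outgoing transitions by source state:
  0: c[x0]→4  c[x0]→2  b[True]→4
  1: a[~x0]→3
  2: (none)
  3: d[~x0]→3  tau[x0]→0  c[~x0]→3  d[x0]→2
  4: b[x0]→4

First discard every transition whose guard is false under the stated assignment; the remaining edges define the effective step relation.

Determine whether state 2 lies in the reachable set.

Guard filter leaves 4 enabled edge(s).
depth 0: {0}
depth 1: {4}  cumulative {0,4}
Reachable = {0,4}

Answer: UNREACHABLE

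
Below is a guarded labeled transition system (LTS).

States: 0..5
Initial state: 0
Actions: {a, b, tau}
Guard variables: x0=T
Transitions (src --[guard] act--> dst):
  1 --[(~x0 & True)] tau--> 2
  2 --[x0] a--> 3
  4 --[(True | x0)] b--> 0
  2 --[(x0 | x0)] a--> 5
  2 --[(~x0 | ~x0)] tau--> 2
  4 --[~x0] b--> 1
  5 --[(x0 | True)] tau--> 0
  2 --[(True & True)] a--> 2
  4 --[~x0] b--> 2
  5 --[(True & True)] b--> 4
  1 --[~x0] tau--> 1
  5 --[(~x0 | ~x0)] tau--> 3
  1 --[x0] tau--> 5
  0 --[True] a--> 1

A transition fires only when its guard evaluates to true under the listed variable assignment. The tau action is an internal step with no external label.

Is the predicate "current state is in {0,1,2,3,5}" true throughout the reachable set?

Allowed set {0,1,2,3,5}
Reach set: {0,1,4,5}
  0: ✓
  1: ✓
  4: ✗ unsafe
  5: ✓
reach 4 via a·tau·b — violates

Answer: INVARIANT VIOLATED at state 4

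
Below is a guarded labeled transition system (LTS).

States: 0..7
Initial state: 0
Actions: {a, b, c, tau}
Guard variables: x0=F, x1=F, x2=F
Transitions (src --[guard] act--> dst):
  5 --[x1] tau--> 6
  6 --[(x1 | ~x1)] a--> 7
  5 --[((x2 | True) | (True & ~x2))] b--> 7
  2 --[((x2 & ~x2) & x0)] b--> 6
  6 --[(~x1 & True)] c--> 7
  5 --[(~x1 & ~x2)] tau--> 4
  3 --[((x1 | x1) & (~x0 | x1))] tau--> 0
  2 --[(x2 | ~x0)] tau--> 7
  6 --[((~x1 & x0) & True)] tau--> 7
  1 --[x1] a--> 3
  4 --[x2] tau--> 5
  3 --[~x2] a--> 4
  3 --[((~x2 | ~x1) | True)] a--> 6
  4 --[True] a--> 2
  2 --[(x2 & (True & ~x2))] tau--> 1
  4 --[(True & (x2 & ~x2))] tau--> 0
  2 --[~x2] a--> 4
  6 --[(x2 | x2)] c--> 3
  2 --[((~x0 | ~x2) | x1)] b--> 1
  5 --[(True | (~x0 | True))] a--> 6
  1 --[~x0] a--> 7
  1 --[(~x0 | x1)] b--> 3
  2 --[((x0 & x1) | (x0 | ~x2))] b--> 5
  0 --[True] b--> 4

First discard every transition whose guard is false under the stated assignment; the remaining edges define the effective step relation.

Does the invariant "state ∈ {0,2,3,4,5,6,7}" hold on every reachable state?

Answer: INVARIANT VIOLATED at state 1

Analysis:
Inv-set: {0,2,3,4,5,6,7}
Reach set: {0,1,2,3,4,5,6,7}
  0: ok
  1: ✗ unsafe
  2: ok
  3: ok
  4: ok
  5: ok
  6: ok
  7: ok
counterexample path to 1: b·a·b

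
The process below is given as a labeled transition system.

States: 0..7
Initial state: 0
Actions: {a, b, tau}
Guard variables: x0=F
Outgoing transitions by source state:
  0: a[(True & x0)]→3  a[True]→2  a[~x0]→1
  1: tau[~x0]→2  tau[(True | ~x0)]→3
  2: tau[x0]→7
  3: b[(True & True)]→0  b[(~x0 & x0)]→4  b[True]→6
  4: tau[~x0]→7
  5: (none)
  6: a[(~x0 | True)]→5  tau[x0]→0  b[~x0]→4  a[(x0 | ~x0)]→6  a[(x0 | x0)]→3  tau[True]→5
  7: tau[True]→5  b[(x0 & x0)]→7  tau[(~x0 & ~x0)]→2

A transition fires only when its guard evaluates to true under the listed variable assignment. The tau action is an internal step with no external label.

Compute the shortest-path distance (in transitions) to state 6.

Layered search for 6:
  Layer 0: {0}
  Layer 1: {1,2}
  Layer 2: {3}
  Layer 3: {6}
6 enters at depth 3; path a·tau·b

Answer: 3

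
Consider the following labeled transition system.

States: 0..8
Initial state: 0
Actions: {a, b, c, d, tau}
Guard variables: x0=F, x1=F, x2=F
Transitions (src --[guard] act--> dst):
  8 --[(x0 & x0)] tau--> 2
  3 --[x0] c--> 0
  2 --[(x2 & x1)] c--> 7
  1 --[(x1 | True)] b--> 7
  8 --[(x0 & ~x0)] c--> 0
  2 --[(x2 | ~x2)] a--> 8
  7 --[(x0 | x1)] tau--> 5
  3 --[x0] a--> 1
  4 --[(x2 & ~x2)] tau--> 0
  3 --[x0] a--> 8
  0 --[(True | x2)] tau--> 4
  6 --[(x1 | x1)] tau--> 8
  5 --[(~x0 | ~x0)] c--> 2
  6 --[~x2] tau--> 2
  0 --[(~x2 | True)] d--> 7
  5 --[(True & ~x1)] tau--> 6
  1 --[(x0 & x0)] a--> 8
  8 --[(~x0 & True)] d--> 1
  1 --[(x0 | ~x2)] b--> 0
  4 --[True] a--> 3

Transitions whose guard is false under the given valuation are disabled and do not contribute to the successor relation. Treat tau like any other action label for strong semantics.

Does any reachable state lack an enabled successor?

Answer: DEADLOCK at state 3

Analysis:
Reachable = {0,3,4,7}
  0: d→7  tau→4  [deg 2]
  3: ∅  [deadlock]
  4: a→3  [deg 1]
  7: ∅  [deadlock]
trace reaching 3: tau·a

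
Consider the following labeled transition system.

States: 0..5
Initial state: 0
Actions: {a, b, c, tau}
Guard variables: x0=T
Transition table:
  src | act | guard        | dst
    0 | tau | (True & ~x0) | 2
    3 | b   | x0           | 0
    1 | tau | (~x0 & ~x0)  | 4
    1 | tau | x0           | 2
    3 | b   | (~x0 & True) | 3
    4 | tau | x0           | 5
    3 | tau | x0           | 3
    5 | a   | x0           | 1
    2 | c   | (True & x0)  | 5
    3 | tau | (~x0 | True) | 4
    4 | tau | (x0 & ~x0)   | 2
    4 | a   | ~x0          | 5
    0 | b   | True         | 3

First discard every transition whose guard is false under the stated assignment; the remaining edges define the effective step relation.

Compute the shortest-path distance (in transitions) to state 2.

Answer: 5

Working:
Layered search for 2:
  L0 = {0}
  L1 = {3}
  L2 = {4}
  L3 = {5}
  L4 = {1}
  L5 = {2}
2 enters at depth 5; path b·tau·tau·a·tau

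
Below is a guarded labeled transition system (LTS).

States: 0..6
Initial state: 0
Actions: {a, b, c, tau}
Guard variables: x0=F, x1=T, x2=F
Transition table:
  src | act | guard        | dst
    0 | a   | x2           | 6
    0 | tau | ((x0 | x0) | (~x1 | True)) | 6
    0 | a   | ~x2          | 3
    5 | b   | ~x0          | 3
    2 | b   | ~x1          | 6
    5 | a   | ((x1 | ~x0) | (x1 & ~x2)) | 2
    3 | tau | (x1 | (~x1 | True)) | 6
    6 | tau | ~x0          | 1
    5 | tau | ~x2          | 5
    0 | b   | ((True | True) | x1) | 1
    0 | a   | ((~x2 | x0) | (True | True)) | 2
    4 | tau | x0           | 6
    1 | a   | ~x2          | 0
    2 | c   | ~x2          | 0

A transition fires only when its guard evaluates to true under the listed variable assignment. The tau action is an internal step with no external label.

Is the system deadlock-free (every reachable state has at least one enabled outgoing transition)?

R = {0,1,2,3,6}
  0: a→2  a→3  b→1  tau→6  [4 out]
  1: a→0  [1 out]
  2: c→0  [1 out]
  3: tau→6  [1 out]
  6: tau→1  [1 out]

Answer: DEADLOCK-FREE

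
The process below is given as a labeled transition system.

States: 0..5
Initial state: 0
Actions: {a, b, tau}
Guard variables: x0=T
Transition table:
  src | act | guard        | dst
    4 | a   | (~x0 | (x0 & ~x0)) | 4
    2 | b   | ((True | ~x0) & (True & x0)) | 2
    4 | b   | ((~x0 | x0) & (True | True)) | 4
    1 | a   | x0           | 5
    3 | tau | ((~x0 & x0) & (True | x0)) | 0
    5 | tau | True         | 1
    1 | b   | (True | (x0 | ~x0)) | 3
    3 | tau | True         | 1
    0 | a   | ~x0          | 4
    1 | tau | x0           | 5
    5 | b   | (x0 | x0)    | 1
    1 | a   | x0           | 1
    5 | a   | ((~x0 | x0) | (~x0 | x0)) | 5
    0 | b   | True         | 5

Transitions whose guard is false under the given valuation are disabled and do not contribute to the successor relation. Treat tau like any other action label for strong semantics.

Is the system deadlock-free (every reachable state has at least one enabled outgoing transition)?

Answer: DEADLOCK-FREE

Trace:
Reachable = {0,1,3,5}
  0: b→5  [deg 1]
  1: a→1  a→5  b→3  tau→5  [deg 4]
  3: tau→1  [deg 1]
  5: a→5  b→1  tau→1  [deg 3]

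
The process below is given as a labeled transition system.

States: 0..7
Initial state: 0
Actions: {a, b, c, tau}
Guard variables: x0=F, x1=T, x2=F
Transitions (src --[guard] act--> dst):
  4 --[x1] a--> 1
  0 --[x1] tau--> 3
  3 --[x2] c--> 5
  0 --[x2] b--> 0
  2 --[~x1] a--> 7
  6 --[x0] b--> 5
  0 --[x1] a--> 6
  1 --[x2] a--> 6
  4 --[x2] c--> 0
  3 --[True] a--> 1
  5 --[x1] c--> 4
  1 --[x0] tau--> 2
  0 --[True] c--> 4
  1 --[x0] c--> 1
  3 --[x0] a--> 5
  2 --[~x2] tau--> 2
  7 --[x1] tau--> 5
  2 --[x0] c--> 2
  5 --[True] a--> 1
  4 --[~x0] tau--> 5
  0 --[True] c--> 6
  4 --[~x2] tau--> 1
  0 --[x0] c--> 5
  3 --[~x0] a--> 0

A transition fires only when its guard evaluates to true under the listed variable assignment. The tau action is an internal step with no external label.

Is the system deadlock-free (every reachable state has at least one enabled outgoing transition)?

R = {0,1,3,4,5,6}
  0: a→6  c→4  c→6  tau→3  [deg 4]
  1: ∅  [deadlock]
  3: a→0  a→1  [deg 2]
  4: a→1  tau→1  tau→5  [deg 3]
  5: a→1  c→4  [deg 2]
  6: ∅  [deadlock]
trace reaching 1: tau·a

Answer: DEADLOCK at state 1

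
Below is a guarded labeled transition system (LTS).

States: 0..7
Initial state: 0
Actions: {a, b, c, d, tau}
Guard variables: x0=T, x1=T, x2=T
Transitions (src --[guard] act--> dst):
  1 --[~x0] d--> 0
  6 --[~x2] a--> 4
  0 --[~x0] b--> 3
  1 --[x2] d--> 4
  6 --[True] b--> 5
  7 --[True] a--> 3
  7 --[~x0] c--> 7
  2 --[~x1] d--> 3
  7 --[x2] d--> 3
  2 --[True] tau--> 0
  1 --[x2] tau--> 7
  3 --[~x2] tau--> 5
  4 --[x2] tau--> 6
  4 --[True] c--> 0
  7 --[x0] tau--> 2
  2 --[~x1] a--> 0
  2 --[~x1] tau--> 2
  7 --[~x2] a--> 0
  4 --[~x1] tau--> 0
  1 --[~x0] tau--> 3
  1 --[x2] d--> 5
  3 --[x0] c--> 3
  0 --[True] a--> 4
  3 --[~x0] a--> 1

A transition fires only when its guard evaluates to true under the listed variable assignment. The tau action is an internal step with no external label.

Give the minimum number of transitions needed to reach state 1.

Answer: UNREACHABLE

Analysis:
BFS to 1:
  L0 = {0}
  L1 = {4}
  L2 = {6}
  L3 = {5}
1 never appears.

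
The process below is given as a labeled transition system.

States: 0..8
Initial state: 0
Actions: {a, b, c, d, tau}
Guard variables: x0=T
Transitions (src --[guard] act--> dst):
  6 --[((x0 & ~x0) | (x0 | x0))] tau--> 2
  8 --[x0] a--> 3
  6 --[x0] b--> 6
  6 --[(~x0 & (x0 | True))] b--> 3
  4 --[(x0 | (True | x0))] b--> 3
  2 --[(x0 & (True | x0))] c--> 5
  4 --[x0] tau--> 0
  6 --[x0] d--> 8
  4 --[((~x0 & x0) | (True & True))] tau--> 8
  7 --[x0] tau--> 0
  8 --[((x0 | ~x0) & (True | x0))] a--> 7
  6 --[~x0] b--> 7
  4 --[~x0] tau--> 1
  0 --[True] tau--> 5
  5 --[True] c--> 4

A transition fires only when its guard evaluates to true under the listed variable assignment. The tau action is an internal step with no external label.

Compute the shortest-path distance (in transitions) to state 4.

Answer: 2

Trace:
Breadth-first toward 4:
  Layer 0: {0}
  Layer 1: {5}
  Layer 2: {4}
first hit 4 at d=2 via tau·c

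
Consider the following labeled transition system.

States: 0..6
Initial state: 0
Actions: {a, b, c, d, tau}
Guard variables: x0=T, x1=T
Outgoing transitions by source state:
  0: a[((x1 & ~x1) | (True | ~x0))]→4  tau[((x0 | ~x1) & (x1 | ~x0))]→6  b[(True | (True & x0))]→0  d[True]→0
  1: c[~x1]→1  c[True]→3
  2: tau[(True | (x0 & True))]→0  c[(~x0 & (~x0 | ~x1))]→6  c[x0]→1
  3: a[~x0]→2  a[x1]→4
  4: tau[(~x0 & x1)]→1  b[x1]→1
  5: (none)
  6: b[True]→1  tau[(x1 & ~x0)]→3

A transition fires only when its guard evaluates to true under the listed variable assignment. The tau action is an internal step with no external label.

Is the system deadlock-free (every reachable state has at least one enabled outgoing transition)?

Reachable = {0,1,3,4,6}
  0: a→4  b→0  d→0  tau→6  [deg 4]
  1: c→3  [deg 1]
  3: a→4  [deg 1]
  4: b→1  [deg 1]
  6: b→1  [deg 1]

Answer: DEADLOCK-FREE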